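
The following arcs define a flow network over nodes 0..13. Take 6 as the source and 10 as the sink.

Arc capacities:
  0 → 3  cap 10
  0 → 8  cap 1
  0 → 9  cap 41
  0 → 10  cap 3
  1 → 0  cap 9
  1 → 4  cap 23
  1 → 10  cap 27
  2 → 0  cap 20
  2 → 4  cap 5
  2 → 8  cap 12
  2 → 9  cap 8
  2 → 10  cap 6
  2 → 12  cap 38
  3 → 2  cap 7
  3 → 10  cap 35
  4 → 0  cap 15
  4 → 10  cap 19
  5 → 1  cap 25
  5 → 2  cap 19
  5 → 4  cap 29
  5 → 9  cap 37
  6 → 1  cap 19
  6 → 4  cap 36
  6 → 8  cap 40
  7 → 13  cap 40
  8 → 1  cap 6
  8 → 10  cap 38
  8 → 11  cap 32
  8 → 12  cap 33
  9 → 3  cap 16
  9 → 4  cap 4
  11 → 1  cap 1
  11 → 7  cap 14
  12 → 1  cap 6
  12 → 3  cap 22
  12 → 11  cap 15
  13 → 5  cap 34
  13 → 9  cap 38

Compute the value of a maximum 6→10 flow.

augment #1: 6→1→10 bottleneck 19, total now 19
augment #2: 6→4→10 bottleneck 19, total now 38
augment #3: 6→8→10 bottleneck 38, total now 76
augment #4: 6→4→0→10 bottleneck 3, total now 79
augment #5: 6→8→1→10 bottleneck 2, total now 81
augment #6: 6→4→0→3→10 bottleneck 10, total now 91
augment #7: 6→4→0→8→1→10 bottleneck 1, total now 92
augment #8: 6→4→0→9→3→10 bottleneck 1, total now 93

Maximum flow value: 93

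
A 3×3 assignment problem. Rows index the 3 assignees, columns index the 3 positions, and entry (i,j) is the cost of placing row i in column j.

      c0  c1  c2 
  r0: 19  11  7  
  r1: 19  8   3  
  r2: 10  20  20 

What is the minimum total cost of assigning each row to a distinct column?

optimal assignment: row0→col1 (cost 11), row1→col2 (cost 3), row2→col0 (cost 10)
total = 11 + 3 + 10 = 24

Minimum assignment cost: 24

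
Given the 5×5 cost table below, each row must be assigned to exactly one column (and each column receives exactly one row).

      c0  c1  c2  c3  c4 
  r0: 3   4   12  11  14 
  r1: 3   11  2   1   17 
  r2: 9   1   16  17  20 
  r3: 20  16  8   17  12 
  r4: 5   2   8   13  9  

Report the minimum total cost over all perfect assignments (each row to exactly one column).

Minimum assignment cost: 22

optimal assignment: row0→col0 (cost 3), row1→col3 (cost 1), row2→col1 (cost 1), row3→col2 (cost 8), row4→col4 (cost 9)
total = 3 + 1 + 1 + 8 + 9 = 22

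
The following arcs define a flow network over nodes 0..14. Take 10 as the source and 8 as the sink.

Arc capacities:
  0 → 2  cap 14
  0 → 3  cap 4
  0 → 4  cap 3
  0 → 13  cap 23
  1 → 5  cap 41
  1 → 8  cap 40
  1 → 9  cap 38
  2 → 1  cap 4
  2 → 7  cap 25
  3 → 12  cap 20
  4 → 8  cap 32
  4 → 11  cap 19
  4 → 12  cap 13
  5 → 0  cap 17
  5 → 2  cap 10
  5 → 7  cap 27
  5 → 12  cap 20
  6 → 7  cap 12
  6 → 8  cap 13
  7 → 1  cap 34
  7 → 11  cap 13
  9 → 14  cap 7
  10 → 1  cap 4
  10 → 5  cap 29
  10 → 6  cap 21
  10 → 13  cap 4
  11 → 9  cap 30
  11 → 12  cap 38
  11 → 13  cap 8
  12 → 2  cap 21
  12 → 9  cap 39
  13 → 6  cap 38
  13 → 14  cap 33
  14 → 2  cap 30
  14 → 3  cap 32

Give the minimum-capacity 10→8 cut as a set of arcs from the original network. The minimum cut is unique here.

augment #1: 10→1→8 push 4
augment #2: 10→6→8 push 13
augment #3: 10→5→0→4→8 push 3
augment #4: 10→5→2→1→8 push 4
augment #5: 10→5→7→1→8 push 22
augment #6: 10→6→7→1→8 push 8
augment #7: 10→13→6→7→1→8 push 2
max flow = 56; residual-reachable set from 10 gives S-side
cut edges (S→T): {(0,4), (1,8), (6,8)} total cap 56

Min-cut arcs: {(0,4), (1,8), (6,8)} (total capacity 56)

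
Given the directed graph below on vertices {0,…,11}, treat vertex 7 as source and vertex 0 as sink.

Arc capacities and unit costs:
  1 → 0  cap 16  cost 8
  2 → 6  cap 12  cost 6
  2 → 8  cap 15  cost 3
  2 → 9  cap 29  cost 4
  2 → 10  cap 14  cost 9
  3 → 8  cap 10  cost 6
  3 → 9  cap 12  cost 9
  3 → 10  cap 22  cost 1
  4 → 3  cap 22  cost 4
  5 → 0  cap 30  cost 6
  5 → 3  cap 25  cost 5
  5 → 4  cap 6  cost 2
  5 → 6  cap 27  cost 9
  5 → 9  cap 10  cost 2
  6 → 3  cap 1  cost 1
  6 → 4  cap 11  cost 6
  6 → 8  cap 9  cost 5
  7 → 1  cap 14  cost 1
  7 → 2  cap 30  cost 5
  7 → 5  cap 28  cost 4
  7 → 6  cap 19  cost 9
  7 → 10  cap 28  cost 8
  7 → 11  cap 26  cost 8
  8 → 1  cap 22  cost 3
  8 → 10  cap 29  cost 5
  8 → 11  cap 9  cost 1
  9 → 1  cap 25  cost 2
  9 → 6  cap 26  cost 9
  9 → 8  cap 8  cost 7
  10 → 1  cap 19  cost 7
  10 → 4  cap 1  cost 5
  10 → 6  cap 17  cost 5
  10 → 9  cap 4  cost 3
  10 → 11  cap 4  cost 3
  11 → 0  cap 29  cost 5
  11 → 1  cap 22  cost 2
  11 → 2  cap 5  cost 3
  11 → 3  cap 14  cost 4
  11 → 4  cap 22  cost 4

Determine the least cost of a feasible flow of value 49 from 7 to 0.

shortest-cost path #1: 7→1→0 push 14 @ unit cost 9 (adds 126)
shortest-cost path #2: 7→5→0 push 28 @ unit cost 10 (adds 280)
shortest-cost path #3: 7→11→0 push 7 @ unit cost 13 (adds 91)
total cost = 497

Minimum cost for 49 units: 497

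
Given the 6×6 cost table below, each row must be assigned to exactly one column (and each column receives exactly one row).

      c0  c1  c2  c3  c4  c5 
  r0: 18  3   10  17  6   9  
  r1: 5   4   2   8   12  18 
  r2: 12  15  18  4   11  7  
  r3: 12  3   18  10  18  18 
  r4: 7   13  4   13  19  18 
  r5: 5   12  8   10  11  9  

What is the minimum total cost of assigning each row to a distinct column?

Minimum assignment cost: 31

one of 2 optimal assignments: row0→col4 (cost 6), row1→col0 (cost 5), row2→col3 (cost 4), row3→col1 (cost 3), row4→col2 (cost 4), row5→col5 (cost 9)
total = 6 + 5 + 4 + 3 + 4 + 9 = 31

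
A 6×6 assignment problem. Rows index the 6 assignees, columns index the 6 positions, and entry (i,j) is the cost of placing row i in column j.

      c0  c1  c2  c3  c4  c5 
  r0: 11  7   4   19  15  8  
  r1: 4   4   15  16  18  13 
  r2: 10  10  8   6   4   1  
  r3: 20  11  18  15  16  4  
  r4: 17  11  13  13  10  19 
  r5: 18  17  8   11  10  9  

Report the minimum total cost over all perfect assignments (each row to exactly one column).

optimal assignment: row0→col2 (cost 4), row1→col0 (cost 4), row2→col4 (cost 4), row3→col5 (cost 4), row4→col1 (cost 11), row5→col3 (cost 11)
total = 4 + 4 + 4 + 4 + 11 + 11 = 38

Minimum assignment cost: 38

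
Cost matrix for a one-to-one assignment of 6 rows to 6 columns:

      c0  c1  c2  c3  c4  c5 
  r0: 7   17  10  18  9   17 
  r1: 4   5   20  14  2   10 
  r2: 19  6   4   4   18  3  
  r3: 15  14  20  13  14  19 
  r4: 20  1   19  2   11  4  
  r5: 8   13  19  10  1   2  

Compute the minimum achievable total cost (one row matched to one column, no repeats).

optimal assignment: row0→col0 (cost 7), row1→col4 (cost 2), row2→col2 (cost 4), row3→col3 (cost 13), row4→col1 (cost 1), row5→col5 (cost 2)
total = 7 + 2 + 4 + 13 + 1 + 2 = 29

Minimum assignment cost: 29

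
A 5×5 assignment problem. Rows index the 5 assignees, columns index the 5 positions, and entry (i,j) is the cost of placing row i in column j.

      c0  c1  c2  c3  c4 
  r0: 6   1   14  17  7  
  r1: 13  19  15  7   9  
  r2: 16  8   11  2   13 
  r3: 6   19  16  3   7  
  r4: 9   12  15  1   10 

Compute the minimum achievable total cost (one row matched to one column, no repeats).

optimal assignment: row0→col1 (cost 1), row1→col4 (cost 9), row2→col2 (cost 11), row3→col0 (cost 6), row4→col3 (cost 1)
total = 1 + 9 + 11 + 6 + 1 = 28

Minimum assignment cost: 28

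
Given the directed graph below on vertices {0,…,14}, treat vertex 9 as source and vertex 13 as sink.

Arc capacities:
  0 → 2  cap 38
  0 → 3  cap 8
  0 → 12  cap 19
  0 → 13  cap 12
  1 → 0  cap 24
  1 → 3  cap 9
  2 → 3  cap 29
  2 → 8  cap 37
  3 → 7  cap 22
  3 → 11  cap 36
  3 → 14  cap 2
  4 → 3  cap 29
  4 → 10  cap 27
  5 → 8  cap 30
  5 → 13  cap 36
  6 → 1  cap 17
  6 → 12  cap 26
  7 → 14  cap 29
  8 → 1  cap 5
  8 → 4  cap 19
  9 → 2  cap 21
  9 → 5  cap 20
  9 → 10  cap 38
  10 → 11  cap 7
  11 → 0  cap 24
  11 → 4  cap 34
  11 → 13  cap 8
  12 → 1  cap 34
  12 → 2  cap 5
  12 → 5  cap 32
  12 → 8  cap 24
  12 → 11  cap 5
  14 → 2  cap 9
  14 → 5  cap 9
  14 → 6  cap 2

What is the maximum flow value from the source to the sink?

Maximum flow value: 48

augment #1: 9→5→13 bottleneck 20, total now 20
augment #2: 9→10→11→13 bottleneck 7, total now 27
augment #3: 9→2→3→11→13 bottleneck 1, total now 28
augment #4: 9→2→3→11→0→13 bottleneck 12, total now 40
augment #5: 9→2→3→14→5→13 bottleneck 2, total now 42
augment #6: 9→2→3→7→14→5→13 bottleneck 6, total now 48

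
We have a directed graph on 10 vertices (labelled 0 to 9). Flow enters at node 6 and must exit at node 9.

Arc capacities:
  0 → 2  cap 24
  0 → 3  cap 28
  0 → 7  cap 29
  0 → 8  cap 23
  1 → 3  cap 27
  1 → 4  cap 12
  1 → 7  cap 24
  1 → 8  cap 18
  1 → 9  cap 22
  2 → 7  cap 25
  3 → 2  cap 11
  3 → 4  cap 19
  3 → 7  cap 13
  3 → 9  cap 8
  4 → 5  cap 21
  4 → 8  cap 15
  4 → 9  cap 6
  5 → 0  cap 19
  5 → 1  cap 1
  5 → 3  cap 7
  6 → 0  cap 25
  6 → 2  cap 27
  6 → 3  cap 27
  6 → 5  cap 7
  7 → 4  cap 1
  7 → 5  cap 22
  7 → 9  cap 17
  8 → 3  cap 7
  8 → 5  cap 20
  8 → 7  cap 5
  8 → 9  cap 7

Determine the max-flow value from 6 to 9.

augment #1: 6→3→9 bottleneck 8, total now 8
augment #2: 6→0→7→9 bottleneck 17, total now 25
augment #3: 6→0→8→9 bottleneck 7, total now 32
augment #4: 6→3→4→9 bottleneck 6, total now 38
augment #5: 6→5→1→9 bottleneck 1, total now 39

Maximum flow value: 39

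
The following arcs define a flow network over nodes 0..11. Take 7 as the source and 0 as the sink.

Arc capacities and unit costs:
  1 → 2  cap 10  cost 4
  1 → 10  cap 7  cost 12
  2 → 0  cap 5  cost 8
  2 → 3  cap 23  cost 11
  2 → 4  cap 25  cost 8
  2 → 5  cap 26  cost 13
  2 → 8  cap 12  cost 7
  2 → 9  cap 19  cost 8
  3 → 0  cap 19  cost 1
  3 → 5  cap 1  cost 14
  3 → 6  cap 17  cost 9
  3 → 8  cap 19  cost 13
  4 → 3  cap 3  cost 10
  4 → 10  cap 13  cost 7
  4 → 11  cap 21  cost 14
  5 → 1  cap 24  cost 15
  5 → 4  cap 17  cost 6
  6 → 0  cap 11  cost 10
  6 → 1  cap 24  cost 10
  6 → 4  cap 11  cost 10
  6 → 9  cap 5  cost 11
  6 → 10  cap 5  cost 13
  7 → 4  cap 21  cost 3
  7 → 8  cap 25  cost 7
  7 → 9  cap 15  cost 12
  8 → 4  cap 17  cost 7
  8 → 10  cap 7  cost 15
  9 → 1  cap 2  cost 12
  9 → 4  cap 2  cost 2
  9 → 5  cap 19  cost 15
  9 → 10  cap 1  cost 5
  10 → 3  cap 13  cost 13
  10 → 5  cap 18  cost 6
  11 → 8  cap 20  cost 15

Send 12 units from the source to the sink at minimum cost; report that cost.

Minimum cost for 12 units: 258

shortest-cost path #1: 7→4→3→0 push 3 @ unit cost 14 (adds 42)
shortest-cost path #2: 7→4→10→3→0 push 9 @ unit cost 24 (adds 216)
total cost = 258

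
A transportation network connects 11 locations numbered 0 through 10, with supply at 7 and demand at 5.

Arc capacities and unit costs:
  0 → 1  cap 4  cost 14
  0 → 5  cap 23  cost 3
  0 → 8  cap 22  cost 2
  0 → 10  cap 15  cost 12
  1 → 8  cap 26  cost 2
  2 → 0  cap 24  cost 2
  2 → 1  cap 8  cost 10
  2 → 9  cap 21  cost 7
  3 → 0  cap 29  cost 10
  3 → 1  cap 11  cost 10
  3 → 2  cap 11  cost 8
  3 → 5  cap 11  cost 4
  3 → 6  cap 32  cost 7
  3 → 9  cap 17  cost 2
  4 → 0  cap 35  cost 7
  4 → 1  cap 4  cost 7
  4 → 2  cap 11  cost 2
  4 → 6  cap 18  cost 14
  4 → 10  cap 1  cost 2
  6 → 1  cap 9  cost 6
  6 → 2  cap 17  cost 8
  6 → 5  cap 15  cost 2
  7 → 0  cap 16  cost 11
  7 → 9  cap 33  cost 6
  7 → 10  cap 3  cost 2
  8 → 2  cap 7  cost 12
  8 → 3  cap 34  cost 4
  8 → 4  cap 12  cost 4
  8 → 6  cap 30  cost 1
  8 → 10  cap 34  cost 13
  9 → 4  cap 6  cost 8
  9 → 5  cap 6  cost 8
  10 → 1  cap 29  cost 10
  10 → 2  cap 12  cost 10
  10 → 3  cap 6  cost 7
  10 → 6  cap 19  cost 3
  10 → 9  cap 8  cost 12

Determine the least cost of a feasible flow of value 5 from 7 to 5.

shortest-cost path #1: 7→10→6→5 push 3 @ unit cost 7 (adds 21)
shortest-cost path #2: 7→9→5 push 2 @ unit cost 14 (adds 28)
total cost = 49

Minimum cost for 5 units: 49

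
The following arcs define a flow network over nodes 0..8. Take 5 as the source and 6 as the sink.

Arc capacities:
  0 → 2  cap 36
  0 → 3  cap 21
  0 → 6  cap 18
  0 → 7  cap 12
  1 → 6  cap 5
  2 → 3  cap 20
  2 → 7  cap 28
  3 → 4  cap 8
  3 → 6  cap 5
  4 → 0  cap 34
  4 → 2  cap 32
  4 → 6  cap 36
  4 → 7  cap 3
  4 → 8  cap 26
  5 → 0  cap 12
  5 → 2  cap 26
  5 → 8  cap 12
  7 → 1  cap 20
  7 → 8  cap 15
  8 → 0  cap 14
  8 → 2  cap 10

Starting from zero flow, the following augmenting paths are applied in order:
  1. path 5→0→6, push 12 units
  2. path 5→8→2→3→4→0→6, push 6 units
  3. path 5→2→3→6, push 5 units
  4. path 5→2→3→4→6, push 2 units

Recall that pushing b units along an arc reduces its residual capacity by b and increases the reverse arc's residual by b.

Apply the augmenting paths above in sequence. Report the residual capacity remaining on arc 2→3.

Residual capacity of (2,3): 7

after path 1 (5→0→6, push 12): res(2,3)=20
after path 2 (5→8→2→3→4→0→6, push 6): res(2,3)=14
after path 3 (5→2→3→6, push 5): res(2,3)=9
after path 4 (5→2→3→4→6, push 2): res(2,3)=7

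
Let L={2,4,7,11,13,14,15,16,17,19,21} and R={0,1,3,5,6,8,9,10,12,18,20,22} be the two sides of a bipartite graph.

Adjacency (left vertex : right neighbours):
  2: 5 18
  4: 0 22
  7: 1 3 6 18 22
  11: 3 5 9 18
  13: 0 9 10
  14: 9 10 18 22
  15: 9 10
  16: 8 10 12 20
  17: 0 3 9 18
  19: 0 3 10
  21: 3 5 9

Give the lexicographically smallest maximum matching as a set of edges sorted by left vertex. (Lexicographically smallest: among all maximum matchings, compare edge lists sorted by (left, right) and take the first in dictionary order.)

|M| = 9 (so the lex-smallest maximum matching has 9 edges)
process left vertices in ascending order; for each, take the smallest-labelled available neighbour that still permits 9 edges overall, or leave it unmatched if none does
lex-smallest matching: {2-5, 4-0, 7-1, 11-3, 13-9, 14-22, 15-10, 16-8, 17-18}

Lex-smallest maximum matching: {(2,5), (4,0), (7,1), (11,3), (13,9), (14,22), (15,10), (16,8), (17,18)}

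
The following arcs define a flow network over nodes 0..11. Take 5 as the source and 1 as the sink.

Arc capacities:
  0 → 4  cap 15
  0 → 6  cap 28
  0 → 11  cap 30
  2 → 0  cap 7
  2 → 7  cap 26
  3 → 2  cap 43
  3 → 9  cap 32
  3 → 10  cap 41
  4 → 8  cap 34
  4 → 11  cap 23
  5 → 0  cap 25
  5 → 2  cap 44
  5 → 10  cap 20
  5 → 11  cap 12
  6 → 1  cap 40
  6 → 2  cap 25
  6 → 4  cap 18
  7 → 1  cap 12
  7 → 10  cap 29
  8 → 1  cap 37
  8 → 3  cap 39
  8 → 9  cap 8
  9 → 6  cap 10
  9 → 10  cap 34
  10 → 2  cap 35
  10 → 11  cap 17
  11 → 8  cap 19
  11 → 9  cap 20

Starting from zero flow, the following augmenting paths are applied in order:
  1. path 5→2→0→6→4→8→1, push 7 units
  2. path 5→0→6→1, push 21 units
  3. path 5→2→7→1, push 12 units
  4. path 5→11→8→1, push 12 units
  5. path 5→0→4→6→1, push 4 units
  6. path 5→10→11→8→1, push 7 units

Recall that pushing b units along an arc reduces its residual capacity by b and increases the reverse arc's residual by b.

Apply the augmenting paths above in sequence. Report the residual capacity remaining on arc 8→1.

after path 1 (5→2→0→6→4→8→1, push 7): res(8,1)=30
after path 2 (5→0→6→1, push 21): res(8,1)=30
after path 3 (5→2→7→1, push 12): res(8,1)=30
after path 4 (5→11→8→1, push 12): res(8,1)=18
after path 5 (5→0→4→6→1, push 4): res(8,1)=18
after path 6 (5→10→11→8→1, push 7): res(8,1)=11

Residual capacity of (8,1): 11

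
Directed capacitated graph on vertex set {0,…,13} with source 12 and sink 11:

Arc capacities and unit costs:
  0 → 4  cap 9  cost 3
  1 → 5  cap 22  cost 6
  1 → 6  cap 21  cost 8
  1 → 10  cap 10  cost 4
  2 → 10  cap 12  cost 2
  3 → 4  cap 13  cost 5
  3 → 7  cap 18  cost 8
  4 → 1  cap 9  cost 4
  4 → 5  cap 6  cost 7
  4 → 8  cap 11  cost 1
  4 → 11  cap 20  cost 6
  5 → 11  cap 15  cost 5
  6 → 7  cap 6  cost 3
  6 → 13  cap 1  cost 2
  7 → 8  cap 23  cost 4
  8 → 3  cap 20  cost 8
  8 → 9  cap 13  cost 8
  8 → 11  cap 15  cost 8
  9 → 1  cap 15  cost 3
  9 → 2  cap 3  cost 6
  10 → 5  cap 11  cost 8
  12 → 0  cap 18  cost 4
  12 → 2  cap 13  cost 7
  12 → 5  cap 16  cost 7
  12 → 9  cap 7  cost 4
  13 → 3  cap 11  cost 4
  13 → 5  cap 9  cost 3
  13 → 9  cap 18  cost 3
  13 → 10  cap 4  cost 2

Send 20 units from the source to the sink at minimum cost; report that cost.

shortest-cost path #1: 12→5→11 push 15 @ unit cost 12 (adds 180)
shortest-cost path #2: 12→0→4→11 push 5 @ unit cost 13 (adds 65)
total cost = 245

Minimum cost for 20 units: 245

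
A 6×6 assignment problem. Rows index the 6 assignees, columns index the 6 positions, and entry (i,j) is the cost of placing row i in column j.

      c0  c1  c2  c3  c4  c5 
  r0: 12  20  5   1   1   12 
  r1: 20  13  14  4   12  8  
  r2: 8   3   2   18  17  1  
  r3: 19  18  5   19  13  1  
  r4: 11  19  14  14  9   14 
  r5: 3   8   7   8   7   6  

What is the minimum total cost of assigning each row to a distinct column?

optimal assignment: row0→col2 (cost 5), row1→col3 (cost 4), row2→col1 (cost 3), row3→col5 (cost 1), row4→col4 (cost 9), row5→col0 (cost 3)
total = 5 + 4 + 3 + 1 + 9 + 3 = 25

Minimum assignment cost: 25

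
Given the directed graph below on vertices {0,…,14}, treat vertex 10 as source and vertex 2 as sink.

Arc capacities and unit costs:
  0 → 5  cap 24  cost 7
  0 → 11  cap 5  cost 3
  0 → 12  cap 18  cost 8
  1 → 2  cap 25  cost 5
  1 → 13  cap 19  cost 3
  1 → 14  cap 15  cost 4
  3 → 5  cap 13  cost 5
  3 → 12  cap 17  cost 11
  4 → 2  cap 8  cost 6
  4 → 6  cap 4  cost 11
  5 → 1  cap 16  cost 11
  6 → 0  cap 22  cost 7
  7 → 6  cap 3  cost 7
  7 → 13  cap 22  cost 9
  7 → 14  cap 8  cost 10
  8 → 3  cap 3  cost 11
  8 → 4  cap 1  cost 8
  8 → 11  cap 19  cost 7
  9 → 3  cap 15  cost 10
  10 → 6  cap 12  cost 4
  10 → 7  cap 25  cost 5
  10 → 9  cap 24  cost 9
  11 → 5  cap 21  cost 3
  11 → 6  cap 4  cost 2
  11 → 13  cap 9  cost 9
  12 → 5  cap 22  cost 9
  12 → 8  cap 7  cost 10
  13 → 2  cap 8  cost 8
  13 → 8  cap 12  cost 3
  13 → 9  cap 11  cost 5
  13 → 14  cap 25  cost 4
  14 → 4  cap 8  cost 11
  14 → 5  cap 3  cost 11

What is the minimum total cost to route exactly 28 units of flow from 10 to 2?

shortest-cost path #1: 10→7→13→2 push 8 @ unit cost 22 (adds 176)
shortest-cost path #2: 10→7→13→8→4→2 push 1 @ unit cost 31 (adds 31)
shortest-cost path #3: 10→7→14→4→2 push 7 @ unit cost 32 (adds 224)
shortest-cost path #4: 10→6→0→11→5→1→2 push 5 @ unit cost 33 (adds 165)
shortest-cost path #5: 10→6→0→5→1→2 push 7 @ unit cost 34 (adds 238)
total cost = 834

Minimum cost for 28 units: 834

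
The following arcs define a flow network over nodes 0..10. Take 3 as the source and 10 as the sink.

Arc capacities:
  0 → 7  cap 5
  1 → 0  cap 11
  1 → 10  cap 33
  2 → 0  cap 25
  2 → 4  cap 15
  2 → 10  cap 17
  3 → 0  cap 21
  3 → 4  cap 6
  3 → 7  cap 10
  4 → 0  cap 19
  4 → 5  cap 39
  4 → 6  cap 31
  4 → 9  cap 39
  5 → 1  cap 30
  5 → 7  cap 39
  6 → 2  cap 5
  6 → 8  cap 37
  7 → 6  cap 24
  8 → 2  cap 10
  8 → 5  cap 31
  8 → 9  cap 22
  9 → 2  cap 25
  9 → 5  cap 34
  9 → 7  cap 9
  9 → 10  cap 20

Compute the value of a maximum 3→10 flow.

augment #1: 3→4→9→10 bottleneck 6, total now 6
augment #2: 3→7→6→2→10 bottleneck 5, total now 11
augment #3: 3→7→6→8→2→10 bottleneck 5, total now 16
augment #4: 3→0→7→6→8→2→10 bottleneck 5, total now 21

Maximum flow value: 21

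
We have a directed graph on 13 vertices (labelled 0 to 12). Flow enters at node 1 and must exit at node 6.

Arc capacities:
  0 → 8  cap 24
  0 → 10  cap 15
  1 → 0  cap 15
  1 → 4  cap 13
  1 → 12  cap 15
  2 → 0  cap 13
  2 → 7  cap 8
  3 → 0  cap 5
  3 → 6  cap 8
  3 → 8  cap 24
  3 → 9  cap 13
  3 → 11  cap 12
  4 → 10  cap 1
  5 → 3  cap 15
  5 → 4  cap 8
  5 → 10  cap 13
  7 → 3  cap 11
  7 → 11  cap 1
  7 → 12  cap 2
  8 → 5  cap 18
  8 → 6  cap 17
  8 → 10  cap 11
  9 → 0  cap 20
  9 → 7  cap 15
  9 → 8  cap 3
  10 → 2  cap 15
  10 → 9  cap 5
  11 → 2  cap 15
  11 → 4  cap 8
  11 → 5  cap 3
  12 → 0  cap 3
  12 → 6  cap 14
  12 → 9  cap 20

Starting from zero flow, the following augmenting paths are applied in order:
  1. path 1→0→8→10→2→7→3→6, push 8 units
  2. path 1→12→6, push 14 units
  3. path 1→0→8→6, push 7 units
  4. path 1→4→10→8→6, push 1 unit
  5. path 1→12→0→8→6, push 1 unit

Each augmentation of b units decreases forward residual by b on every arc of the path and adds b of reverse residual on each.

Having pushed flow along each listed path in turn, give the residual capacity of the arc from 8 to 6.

after path 1 (1→0→8→10→2→7→3→6, push 8): res(8,6)=17
after path 2 (1→12→6, push 14): res(8,6)=17
after path 3 (1→0→8→6, push 7): res(8,6)=10
after path 4 (1→4→10→8→6, push 1): res(8,6)=9
after path 5 (1→12→0→8→6, push 1): res(8,6)=8

Residual capacity of (8,6): 8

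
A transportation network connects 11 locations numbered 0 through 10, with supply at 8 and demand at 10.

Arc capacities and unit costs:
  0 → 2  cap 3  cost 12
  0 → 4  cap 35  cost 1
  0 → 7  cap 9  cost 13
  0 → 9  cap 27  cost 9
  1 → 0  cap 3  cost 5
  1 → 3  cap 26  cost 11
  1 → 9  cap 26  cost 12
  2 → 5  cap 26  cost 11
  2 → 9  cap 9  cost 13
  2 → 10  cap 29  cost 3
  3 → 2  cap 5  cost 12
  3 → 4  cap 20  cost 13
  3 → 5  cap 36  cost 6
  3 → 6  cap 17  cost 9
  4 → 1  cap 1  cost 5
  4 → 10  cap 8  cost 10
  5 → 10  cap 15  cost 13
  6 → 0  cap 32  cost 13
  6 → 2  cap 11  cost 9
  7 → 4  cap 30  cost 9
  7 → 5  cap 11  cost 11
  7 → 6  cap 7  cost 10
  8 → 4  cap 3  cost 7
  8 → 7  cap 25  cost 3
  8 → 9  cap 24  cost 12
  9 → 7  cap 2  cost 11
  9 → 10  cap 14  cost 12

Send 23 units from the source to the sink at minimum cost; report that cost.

Minimum cost for 23 units: 522

shortest-cost path #1: 8→4→10 push 3 @ unit cost 17 (adds 51)
shortest-cost path #2: 8→7→4→10 push 5 @ unit cost 22 (adds 110)
shortest-cost path #3: 8→9→10 push 14 @ unit cost 24 (adds 336)
shortest-cost path #4: 8→7→6→2→10 push 1 @ unit cost 25 (adds 25)
total cost = 522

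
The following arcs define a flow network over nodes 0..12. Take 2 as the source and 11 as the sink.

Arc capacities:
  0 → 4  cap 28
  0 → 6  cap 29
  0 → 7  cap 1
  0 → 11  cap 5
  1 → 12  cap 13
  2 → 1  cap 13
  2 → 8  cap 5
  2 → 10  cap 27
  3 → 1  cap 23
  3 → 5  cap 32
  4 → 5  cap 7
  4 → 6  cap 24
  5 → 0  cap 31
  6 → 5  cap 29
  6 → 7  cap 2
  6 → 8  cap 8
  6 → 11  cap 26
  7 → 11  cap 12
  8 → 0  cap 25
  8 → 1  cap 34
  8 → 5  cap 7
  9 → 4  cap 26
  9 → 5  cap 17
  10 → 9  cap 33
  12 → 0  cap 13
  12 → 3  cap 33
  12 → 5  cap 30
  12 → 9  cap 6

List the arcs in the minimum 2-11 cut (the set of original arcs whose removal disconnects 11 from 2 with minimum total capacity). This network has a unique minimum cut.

augment #1: 2→8→0→11 push 5
augment #2: 2→1→12→0→6→11 push 13
augment #3: 2→10→9→4→6→11 push 13
augment #4: 2→10→9→4→6→7→11 push 2
augment #5: 2→10→9→5→0→7→11 push 1
max flow = 34; residual-reachable set from 2 gives S-side
cut edges (S→T): {(0,7), (0,11), (6,7), (6,11)} total cap 34

Min-cut arcs: {(0,7), (0,11), (6,7), (6,11)} (total capacity 34)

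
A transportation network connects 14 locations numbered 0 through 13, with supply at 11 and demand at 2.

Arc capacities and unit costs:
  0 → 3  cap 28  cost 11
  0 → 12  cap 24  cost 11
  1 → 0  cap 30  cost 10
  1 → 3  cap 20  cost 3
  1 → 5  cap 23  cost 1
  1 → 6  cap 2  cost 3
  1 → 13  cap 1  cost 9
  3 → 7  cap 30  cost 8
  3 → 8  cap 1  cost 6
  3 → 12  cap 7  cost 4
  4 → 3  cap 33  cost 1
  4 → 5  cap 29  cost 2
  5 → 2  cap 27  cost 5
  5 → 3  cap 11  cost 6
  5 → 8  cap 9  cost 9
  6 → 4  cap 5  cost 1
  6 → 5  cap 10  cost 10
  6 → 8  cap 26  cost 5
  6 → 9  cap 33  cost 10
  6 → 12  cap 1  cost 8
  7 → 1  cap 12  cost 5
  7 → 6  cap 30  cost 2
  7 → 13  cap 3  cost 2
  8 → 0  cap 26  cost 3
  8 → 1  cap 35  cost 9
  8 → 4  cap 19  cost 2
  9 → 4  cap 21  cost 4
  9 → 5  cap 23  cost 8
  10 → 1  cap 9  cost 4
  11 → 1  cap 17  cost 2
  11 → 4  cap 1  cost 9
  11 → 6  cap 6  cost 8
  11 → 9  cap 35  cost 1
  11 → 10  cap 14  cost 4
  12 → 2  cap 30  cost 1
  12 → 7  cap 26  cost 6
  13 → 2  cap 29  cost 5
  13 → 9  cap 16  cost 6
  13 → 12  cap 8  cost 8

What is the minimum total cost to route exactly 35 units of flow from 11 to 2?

Minimum cost for 35 units: 350

shortest-cost path #1: 11→1→5→2 push 17 @ unit cost 8 (adds 136)
shortest-cost path #2: 11→9→4→3→12→2 push 7 @ unit cost 11 (adds 77)
shortest-cost path #3: 11→9→4→5→2 push 10 @ unit cost 12 (adds 120)
shortest-cost path #4: 11→6→12→2 push 1 @ unit cost 17 (adds 17)
total cost = 350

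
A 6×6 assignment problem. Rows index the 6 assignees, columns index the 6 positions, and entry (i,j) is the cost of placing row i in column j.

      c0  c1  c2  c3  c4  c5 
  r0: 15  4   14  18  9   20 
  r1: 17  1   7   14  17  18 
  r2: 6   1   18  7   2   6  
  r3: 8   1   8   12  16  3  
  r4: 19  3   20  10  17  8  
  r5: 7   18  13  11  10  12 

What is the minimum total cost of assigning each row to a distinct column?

optimal assignment: row0→col1 (cost 4), row1→col2 (cost 7), row2→col4 (cost 2), row3→col5 (cost 3), row4→col3 (cost 10), row5→col0 (cost 7)
total = 4 + 7 + 2 + 3 + 10 + 7 = 33

Minimum assignment cost: 33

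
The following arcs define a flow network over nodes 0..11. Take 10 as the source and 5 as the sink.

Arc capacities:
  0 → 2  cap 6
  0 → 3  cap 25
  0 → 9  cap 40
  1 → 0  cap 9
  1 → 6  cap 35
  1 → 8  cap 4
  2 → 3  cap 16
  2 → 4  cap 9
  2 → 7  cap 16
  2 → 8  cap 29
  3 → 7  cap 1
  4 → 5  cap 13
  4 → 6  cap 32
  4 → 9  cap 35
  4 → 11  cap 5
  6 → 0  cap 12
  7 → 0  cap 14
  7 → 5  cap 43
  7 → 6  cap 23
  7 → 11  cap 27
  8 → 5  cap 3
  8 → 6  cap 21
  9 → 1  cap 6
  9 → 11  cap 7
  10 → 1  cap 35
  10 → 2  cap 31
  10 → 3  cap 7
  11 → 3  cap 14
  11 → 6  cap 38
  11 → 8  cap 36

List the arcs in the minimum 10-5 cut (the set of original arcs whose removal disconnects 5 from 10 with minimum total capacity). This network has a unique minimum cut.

augment #1: 10→1→8→5 push 3
augment #2: 10→2→4→5 push 9
augment #3: 10→2→7→5 push 16
augment #4: 10→3→7→5 push 1
max flow = 29; residual-reachable set from 10 gives S-side
cut edges (S→T): {(2,4), (2,7), (3,7), (8,5)} total cap 29

Min-cut arcs: {(2,4), (2,7), (3,7), (8,5)} (total capacity 29)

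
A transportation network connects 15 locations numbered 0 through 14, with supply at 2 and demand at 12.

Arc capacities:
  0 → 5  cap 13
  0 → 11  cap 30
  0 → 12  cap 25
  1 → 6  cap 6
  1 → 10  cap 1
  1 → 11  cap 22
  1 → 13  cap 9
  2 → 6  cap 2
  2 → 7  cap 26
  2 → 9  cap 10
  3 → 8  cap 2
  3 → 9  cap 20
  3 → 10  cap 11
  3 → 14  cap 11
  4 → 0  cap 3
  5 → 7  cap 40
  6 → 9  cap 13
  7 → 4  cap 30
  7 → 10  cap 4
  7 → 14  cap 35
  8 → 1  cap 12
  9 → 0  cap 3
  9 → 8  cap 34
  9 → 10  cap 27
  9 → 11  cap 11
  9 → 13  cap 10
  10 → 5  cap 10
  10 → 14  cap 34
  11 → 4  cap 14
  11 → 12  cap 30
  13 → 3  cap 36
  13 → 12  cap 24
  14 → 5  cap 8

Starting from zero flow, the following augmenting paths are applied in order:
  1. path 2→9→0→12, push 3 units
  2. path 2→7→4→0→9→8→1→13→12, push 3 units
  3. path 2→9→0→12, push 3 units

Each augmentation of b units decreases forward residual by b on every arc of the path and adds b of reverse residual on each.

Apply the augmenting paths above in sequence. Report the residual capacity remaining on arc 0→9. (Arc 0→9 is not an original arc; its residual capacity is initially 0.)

after path 1 (2→9→0→12, push 3): res(0,9)=3
after path 2 (2→7→4→0→9→8→1→13→12, push 3): res(0,9)=0
after path 3 (2→9→0→12, push 3): res(0,9)=3

Residual capacity of (0,9): 3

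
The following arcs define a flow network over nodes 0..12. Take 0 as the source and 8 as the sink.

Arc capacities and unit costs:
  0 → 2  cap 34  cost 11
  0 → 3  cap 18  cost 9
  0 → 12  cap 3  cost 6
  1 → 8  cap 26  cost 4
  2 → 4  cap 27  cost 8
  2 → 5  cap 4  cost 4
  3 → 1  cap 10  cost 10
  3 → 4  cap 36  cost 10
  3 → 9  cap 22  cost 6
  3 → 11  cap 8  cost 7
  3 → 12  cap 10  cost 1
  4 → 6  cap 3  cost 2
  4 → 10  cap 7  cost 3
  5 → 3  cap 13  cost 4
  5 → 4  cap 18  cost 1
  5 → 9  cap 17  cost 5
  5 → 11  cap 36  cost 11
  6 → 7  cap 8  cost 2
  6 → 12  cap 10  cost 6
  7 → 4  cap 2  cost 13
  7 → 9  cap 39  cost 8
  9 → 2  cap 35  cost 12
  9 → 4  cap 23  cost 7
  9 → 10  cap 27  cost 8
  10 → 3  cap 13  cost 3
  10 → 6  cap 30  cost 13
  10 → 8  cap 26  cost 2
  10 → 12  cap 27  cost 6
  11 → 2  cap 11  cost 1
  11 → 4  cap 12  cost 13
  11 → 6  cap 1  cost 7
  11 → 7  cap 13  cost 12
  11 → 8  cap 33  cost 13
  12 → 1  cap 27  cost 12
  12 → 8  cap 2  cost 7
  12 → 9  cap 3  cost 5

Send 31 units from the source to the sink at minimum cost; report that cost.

shortest-cost path #1: 0→12→8 push 2 @ unit cost 13 (adds 26)
shortest-cost path #2: 0→2→5→4→10→8 push 4 @ unit cost 21 (adds 84)
shortest-cost path #3: 0→12→9→10→8 push 1 @ unit cost 21 (adds 21)
shortest-cost path #4: 0→3→1→8 push 10 @ unit cost 23 (adds 230)
shortest-cost path #5: 0→2→4→10→8 push 3 @ unit cost 24 (adds 72)
shortest-cost path #6: 0→3→9→10→8 push 8 @ unit cost 25 (adds 200)
shortest-cost path #7: 0→2→4→5→9→10→8 push 3 @ unit cost 33 (adds 99)
total cost = 732

Minimum cost for 31 units: 732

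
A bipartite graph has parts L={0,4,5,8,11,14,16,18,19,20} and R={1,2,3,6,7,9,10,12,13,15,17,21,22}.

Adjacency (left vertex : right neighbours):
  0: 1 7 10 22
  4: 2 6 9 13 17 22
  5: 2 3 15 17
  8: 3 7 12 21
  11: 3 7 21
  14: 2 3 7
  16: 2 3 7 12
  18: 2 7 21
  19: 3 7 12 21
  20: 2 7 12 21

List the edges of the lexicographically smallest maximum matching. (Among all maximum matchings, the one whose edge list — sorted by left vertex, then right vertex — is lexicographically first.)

|M| = 8 (so the lex-smallest maximum matching has 8 edges)
process left vertices in ascending order; for each, take the smallest-labelled available neighbour that still permits 8 edges overall, or leave it unmatched if none does
lex-smallest matching: {0-1, 4-6, 5-15, 8-3, 11-7, 14-2, 16-12, 18-21}

Lex-smallest maximum matching: {(0,1), (4,6), (5,15), (8,3), (11,7), (14,2), (16,12), (18,21)}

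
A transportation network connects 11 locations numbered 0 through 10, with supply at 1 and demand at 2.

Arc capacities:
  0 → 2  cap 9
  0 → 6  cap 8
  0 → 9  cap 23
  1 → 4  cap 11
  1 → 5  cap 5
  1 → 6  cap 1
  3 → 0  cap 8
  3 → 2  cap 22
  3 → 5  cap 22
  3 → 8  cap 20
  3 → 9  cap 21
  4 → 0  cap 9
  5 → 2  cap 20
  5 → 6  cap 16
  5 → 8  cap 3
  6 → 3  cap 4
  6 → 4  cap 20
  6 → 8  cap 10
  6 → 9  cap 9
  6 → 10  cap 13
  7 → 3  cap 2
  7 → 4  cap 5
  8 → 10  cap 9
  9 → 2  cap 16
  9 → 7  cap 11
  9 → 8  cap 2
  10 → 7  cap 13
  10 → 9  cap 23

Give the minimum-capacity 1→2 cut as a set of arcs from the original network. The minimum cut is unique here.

augment #1: 1→5→2 push 5
augment #2: 1→4→0→2 push 9
augment #3: 1→6→3→2 push 1
max flow = 15; residual-reachable set from 1 gives S-side
cut edges (S→T): {(1,5), (1,6), (4,0)} total cap 15

Min-cut arcs: {(1,5), (1,6), (4,0)} (total capacity 15)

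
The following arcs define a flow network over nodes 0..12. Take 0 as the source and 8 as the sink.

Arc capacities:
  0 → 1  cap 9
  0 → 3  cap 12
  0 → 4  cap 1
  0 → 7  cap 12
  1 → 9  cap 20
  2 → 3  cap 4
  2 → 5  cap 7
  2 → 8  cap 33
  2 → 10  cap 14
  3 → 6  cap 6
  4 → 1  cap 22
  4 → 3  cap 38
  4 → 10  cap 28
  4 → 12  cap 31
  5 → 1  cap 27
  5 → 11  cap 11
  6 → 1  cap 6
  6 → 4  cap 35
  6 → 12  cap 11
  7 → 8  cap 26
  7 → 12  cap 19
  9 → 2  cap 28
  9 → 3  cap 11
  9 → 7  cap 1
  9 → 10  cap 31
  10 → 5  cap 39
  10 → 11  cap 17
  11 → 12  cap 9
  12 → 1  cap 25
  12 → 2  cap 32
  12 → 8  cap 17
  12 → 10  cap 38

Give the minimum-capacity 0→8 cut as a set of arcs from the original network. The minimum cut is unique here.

augment #1: 0→7→8 push 12
augment #2: 0→4→12→8 push 1
augment #3: 0→1→9→2→8 push 9
augment #4: 0→3→6→12→8 push 6
max flow = 28; residual-reachable set from 0 gives S-side
cut edges (S→T): {(0,1), (0,4), (0,7), (3,6)} total cap 28

Min-cut arcs: {(0,1), (0,4), (0,7), (3,6)} (total capacity 28)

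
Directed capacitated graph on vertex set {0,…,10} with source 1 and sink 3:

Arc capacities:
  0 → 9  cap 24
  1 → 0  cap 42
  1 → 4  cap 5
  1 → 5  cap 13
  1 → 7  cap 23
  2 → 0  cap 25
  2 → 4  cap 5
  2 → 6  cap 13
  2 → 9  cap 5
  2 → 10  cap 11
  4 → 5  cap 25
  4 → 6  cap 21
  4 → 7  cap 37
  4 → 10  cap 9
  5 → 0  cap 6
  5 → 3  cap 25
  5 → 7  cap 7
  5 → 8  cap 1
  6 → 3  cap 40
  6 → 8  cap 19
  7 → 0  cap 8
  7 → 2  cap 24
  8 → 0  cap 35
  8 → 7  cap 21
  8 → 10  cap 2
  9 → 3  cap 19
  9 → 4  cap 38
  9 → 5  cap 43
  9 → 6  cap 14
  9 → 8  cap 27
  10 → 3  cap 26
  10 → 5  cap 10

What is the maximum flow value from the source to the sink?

Maximum flow value: 65

augment #1: 1→5→3 bottleneck 13, total now 13
augment #2: 1→0→9→3 bottleneck 19, total now 32
augment #3: 1→4→5→3 bottleneck 5, total now 37
augment #4: 1→0→9→5→3 bottleneck 5, total now 42
augment #5: 1→7→2→6→3 bottleneck 13, total now 55
augment #6: 1→7→2→10→3 bottleneck 10, total now 65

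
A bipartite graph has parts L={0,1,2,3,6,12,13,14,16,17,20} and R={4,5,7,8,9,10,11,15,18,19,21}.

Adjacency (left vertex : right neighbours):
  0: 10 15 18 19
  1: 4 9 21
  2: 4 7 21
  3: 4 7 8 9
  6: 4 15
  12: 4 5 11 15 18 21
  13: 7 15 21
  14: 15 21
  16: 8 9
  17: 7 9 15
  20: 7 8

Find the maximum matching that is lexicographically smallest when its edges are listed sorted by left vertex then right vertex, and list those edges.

|M| = 8 (so the lex-smallest maximum matching has 8 edges)
process left vertices in ascending order; for each, take the smallest-labelled available neighbour that still permits 8 edges overall, or leave it unmatched if none does
lex-smallest matching: {0-10, 1-4, 2-7, 3-8, 6-15, 12-5, 13-21, 16-9}

Lex-smallest maximum matching: {(0,10), (1,4), (2,7), (3,8), (6,15), (12,5), (13,21), (16,9)}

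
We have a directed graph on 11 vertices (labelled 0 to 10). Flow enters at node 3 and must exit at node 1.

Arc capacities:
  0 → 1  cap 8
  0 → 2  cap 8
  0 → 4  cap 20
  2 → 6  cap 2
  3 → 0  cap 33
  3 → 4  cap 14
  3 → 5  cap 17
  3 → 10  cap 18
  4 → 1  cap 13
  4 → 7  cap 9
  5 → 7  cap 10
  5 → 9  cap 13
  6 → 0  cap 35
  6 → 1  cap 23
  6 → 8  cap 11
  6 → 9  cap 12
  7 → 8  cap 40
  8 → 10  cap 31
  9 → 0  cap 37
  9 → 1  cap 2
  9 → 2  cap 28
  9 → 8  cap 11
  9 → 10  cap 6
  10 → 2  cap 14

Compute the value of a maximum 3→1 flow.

augment #1: 3→0→1 bottleneck 8, total now 8
augment #2: 3→4→1 bottleneck 13, total now 21
augment #3: 3→5→9→1 bottleneck 2, total now 23
augment #4: 3→0→2→6→1 bottleneck 2, total now 25

Maximum flow value: 25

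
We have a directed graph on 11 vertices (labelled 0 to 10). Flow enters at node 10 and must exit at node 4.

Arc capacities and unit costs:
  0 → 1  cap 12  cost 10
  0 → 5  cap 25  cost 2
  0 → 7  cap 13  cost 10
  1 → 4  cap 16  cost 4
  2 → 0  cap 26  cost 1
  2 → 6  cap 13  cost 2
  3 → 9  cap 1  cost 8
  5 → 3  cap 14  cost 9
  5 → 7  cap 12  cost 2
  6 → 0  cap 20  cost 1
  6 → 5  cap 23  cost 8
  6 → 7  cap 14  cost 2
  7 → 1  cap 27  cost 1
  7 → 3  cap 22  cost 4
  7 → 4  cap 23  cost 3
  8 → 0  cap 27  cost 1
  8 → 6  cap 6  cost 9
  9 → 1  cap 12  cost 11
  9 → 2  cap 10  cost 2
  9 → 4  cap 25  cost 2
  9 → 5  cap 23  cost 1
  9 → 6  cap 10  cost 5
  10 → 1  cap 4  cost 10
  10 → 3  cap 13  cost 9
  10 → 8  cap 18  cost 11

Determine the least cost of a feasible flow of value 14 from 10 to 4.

Minimum cost for 14 units: 246

shortest-cost path #1: 10→1→4 push 4 @ unit cost 14 (adds 56)
shortest-cost path #2: 10→3→9→4 push 1 @ unit cost 19 (adds 19)
shortest-cost path #3: 10→8→0→5→7→4 push 9 @ unit cost 19 (adds 171)
total cost = 246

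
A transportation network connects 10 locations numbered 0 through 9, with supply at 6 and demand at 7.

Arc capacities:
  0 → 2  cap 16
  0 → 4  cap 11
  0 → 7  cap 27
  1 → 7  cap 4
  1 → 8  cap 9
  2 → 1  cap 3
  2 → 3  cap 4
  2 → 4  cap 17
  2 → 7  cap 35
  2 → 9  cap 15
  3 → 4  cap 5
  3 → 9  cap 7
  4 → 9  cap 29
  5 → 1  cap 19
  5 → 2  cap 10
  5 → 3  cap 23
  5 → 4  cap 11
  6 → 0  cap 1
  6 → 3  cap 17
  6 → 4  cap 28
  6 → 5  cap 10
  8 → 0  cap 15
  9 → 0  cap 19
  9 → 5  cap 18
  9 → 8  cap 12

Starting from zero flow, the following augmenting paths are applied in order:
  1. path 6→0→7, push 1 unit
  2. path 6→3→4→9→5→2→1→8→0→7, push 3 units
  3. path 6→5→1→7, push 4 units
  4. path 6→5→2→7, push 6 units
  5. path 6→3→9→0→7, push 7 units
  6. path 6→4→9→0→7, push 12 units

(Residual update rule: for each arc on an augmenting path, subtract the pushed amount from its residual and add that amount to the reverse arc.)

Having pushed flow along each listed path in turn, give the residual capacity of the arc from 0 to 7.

after path 1 (6→0→7, push 1): res(0,7)=26
after path 2 (6→3→4→9→5→2→1→8→0→7, push 3): res(0,7)=23
after path 3 (6→5→1→7, push 4): res(0,7)=23
after path 4 (6→5→2→7, push 6): res(0,7)=23
after path 5 (6→3→9→0→7, push 7): res(0,7)=16
after path 6 (6→4→9→0→7, push 12): res(0,7)=4

Residual capacity of (0,7): 4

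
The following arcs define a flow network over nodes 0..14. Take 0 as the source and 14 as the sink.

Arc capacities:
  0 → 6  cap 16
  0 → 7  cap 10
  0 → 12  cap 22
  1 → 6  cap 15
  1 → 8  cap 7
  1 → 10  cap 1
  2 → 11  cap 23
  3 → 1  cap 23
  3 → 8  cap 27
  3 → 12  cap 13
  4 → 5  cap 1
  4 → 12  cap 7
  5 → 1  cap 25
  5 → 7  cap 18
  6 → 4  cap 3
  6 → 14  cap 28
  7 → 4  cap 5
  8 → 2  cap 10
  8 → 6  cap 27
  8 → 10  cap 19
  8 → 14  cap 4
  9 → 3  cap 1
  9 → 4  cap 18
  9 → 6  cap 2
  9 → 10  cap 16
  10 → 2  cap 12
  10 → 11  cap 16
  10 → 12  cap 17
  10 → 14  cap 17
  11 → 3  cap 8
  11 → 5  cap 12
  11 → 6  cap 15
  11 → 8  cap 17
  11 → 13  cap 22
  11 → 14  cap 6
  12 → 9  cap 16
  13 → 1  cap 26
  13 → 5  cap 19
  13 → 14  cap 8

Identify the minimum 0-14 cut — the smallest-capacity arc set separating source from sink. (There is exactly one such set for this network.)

Min-cut arcs: {(0,6), (4,5), (12,9)} (total capacity 33)

augment #1: 0→6→14 push 16
augment #2: 0→12→9→6→14 push 2
augment #3: 0→12→9→10→14 push 14
augment #4: 0→7→4→5→1→6→14 push 1
max flow = 33; residual-reachable set from 0 gives S-side
cut edges (S→T): {(0,6), (4,5), (12,9)} total cap 33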